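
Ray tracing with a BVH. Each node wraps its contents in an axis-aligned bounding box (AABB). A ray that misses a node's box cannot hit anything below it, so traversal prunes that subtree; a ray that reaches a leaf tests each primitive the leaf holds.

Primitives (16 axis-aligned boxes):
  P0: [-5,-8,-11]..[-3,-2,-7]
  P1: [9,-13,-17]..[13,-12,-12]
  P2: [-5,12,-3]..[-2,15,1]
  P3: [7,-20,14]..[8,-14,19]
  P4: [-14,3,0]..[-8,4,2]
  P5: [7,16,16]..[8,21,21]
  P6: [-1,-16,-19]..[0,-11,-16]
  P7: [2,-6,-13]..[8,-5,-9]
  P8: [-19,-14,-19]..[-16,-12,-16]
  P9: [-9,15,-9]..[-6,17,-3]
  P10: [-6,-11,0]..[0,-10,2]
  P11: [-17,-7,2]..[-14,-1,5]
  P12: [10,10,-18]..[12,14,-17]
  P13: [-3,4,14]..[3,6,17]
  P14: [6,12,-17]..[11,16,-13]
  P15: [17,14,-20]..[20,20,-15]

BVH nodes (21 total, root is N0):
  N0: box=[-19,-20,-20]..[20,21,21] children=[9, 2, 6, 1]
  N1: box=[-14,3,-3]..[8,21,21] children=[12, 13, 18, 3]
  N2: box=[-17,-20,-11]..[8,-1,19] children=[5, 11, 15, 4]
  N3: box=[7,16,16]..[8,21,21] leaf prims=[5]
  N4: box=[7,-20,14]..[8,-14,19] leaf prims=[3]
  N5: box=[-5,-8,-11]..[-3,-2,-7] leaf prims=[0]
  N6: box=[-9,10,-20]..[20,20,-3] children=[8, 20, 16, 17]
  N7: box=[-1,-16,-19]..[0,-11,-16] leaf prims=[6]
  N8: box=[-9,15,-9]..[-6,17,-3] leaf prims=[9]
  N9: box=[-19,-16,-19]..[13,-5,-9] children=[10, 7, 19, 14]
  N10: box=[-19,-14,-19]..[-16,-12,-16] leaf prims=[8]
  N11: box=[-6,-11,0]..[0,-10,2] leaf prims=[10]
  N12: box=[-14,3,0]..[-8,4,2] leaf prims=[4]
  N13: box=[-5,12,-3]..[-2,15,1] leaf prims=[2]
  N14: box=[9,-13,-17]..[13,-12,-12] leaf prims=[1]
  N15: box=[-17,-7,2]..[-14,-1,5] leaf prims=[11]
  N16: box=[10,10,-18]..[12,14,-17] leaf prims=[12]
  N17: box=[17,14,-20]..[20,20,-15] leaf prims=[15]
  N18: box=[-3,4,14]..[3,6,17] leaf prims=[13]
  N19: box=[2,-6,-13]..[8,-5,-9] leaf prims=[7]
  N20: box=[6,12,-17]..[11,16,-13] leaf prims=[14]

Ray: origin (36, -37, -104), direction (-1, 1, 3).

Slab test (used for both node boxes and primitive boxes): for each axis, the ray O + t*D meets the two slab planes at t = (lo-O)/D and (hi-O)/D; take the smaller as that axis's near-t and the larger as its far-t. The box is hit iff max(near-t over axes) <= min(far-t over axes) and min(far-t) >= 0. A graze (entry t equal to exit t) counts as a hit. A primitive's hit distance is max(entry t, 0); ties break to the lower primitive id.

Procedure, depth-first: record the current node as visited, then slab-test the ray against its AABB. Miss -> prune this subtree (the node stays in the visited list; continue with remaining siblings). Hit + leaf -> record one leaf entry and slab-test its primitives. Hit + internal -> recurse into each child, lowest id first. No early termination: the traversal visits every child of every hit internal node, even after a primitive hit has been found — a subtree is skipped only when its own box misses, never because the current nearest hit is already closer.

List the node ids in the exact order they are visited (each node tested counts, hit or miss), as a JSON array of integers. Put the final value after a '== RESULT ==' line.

Trace the traversal:
N0 x:[16,55] y:[17,58] z:[28,125/3] -> hit [28,125/3], descend [1, 2, 6, 9]
  N1 x:[28,50] y:[40,58] z:[101/3,125/3] -> hit [40,125/3], descend [3, 12, 13, 18]
    N3 x:[28,29] y:[53,58] z:[40,125/3] -> miss, prune
    N12 x:[44,50] y:[40,41] z:[104/3,106/3] -> miss, prune
    N13 x:[38,41] y:[49,52] z:[101/3,35] -> miss, prune
    N18 x:[33,39] y:[41,43] z:[118/3,121/3] -> miss, prune
  N2 x:[28,53] y:[17,36] z:[31,41] -> hit [31,36], descend [4, 5, 11, 15]
    N4 x:[28,29] y:[17,23] z:[118/3,41] -> miss, prune
    N5 x:[39,41] y:[29,35] z:[31,97/3] -> miss, prune
    N11 x:[36,42] y:[26,27] z:[104/3,106/3] -> miss, prune
    N15 x:[50,53] y:[30,36] z:[106/3,109/3] -> miss, prune
  N6 x:[16,45] y:[47,57] z:[28,101/3] -> miss, prune
  N9 x:[23,55] y:[21,32] z:[85/3,95/3] -> hit [85/3,95/3], descend [7, 10, 14, 19]
    N7 x:[36,37] y:[21,26] z:[85/3,88/3] -> miss, prune
    N10 x:[52,55] y:[23,25] z:[85/3,88/3] -> miss, prune
    N14 x:[23,27] y:[24,25] z:[29,92/3] -> miss, prune
    N19 x:[28,34] y:[31,32] z:[91/3,95/3] -> hit [31,95/3] leaf, test {P7@t=31}

order=[0, 1, 3, 12, 13, 18, 2, 4, 5, 11, 15, 6, 9, 7, 10, 14, 19]  |boxes|=17  |leaves|=1  hit=P7

== RESULT ==
[0, 1, 3, 12, 13, 18, 2, 4, 5, 11, 15, 6, 9, 7, 10, 14, 19]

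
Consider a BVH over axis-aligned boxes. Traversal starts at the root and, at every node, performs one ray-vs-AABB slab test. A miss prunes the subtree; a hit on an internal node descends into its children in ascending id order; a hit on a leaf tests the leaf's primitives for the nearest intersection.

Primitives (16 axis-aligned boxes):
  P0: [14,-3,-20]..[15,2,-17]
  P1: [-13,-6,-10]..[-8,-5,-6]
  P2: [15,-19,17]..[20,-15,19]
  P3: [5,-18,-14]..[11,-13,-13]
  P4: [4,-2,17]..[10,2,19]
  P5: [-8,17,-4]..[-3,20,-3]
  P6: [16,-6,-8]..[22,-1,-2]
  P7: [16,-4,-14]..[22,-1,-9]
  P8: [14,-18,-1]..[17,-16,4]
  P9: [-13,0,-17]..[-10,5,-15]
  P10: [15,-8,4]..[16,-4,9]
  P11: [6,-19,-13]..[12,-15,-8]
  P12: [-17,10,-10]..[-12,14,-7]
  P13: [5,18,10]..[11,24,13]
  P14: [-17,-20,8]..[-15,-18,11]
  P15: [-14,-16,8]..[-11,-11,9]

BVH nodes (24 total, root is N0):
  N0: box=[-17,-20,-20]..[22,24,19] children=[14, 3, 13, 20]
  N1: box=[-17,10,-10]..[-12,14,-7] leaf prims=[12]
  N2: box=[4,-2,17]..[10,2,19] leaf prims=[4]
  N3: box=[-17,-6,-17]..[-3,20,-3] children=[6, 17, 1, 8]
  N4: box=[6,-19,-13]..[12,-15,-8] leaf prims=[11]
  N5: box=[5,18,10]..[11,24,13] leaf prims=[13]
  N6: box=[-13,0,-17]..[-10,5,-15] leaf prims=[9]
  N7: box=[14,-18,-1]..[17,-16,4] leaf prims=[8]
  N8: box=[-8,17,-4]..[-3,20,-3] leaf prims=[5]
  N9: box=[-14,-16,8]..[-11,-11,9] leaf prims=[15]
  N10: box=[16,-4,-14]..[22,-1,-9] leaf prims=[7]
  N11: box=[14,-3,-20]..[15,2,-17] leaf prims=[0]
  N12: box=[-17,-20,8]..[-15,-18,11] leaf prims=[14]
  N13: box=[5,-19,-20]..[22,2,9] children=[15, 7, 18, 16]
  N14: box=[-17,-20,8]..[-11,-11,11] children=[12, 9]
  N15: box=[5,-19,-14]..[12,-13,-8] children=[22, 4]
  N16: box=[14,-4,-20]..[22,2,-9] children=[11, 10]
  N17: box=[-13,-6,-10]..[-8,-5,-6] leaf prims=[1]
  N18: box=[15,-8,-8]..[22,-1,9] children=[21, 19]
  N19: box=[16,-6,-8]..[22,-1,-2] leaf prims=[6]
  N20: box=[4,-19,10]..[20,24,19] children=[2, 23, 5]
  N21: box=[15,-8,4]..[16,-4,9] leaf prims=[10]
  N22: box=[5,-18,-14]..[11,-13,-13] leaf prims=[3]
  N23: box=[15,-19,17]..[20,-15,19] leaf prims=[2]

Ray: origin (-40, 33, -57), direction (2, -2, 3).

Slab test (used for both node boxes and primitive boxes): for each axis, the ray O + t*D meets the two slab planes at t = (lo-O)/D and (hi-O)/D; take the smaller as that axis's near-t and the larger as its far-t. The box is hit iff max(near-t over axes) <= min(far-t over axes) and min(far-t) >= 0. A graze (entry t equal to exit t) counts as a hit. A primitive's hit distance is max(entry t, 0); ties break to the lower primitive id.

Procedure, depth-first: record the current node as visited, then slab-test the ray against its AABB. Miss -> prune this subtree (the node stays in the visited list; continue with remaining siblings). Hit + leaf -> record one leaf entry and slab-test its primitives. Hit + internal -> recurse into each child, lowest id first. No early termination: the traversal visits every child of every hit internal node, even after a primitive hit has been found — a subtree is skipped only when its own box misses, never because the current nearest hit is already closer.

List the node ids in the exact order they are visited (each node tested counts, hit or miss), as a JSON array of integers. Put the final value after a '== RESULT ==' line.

Traverse from the root:
N0 x:[23/2,31] y:[9/2,53/2] z:[37/3,76/3] -> hit [37/3,76/3], descend [3, 13, 14, 20]
  N3 x:[23/2,37/2] y:[13/2,39/2] z:[40/3,18] -> hit [40/3,18], descend [1, 6, 8, 17]
    N1 x:[23/2,14] y:[19/2,23/2] z:[47/3,50/3] -> miss, prune
    N6 x:[27/2,15] y:[14,33/2] z:[40/3,14] -> hit [14,14] leaf, test {P9@t=14}
    N8 x:[16,37/2] y:[13/2,8] z:[53/3,18] -> miss, prune
    N17 x:[27/2,16] y:[19,39/2] z:[47/3,17] -> miss, prune
  N13 x:[45/2,31] y:[31/2,26] z:[37/3,22] -> miss, prune
  N14 x:[23/2,29/2] y:[22,53/2] z:[65/3,68/3] -> miss, prune
  N20 x:[22,30] y:[9/2,26] z:[67/3,76/3] -> hit [67/3,76/3], descend [2, 5, 23]
    N2 x:[22,25] y:[31/2,35/2] z:[74/3,76/3] -> miss, prune
    N5 x:[45/2,51/2] y:[9/2,15/2] z:[67/3,70/3] -> miss, prune
    N23 x:[55/2,30] y:[24,26] z:[74/3,76/3] -> miss, prune

Summary -> nodes [0, 3, 1, 6, 8, 17, 13, 14, 20, 2, 5, 23]; box-tests=12; leaf-entries=1; first=P9

== RESULT ==
[0, 3, 1, 6, 8, 17, 13, 14, 20, 2, 5, 23]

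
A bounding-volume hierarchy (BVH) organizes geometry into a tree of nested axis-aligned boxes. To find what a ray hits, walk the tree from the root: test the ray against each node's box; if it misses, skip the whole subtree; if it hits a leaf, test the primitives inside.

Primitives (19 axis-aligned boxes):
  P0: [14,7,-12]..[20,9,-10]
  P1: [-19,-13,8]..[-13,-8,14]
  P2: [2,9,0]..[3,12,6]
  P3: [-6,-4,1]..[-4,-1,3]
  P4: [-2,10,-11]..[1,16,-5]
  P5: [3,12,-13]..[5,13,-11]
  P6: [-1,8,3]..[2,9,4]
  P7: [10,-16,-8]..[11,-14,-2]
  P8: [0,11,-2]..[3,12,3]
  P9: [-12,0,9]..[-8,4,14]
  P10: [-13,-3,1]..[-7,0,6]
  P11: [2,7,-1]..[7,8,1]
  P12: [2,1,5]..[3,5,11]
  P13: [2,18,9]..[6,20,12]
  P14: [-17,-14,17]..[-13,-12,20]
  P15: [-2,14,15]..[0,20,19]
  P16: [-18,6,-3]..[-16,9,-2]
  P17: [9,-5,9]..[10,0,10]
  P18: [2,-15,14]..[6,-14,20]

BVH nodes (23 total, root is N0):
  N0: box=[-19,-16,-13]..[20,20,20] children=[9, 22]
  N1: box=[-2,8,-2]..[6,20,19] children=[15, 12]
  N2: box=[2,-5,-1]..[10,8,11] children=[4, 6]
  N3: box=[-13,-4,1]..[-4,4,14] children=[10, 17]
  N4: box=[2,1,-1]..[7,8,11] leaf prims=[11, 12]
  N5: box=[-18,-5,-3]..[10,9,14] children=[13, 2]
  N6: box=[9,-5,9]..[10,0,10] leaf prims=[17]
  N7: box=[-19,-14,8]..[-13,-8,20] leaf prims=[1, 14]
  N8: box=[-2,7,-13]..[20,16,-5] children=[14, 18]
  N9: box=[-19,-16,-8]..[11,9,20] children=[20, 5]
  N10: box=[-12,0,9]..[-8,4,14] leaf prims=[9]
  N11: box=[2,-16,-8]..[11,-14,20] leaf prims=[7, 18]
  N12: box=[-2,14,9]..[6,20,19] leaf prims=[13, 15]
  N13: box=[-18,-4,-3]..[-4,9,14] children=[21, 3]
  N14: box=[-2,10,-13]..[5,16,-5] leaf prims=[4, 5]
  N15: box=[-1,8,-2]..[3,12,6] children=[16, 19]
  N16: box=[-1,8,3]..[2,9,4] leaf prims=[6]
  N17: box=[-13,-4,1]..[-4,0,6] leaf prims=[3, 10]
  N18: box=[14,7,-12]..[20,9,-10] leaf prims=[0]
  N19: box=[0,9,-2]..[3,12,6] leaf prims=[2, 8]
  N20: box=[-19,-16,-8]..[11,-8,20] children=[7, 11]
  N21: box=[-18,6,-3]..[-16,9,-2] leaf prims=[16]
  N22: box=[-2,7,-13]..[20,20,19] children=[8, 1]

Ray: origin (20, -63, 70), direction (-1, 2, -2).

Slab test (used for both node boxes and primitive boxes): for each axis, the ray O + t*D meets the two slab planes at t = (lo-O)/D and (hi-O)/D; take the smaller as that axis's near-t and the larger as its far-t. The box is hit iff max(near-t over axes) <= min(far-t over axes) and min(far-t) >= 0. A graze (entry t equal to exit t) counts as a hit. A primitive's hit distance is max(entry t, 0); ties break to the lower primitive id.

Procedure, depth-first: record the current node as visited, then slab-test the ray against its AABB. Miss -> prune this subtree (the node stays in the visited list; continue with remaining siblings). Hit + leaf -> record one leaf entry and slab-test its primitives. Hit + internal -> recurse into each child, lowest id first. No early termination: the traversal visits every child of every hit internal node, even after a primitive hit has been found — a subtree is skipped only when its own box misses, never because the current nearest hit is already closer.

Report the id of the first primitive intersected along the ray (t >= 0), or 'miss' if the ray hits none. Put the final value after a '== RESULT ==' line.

Traverse from the root:
N0 x:[0,39] y:[47/2,83/2] z:[25,83/2] -> hit [25,39], descend [9, 22]
  N9 x:[9,39] y:[47/2,36] z:[25,39] -> hit [25,36], descend [5, 20]
    N5 x:[10,38] y:[29,36] z:[28,73/2] -> hit [29,36], descend [2, 13]
      N2 x:[10,18] y:[29,71/2] z:[59/2,71/2] -> miss, prune
      N13 x:[24,38] y:[59/2,36] z:[28,73/2] -> hit [59/2,36], descend [3, 21]
        N3 x:[24,33] y:[59/2,67/2] z:[28,69/2] -> hit [59/2,33], descend [10, 17]
          N10 x:[28,32] y:[63/2,67/2] z:[28,61/2] -> miss, prune
          N17 x:[24,33] y:[59/2,63/2] z:[32,69/2] -> miss, prune
        N21 x:[36,38] y:[69/2,36] z:[36,73/2] -> hit [36,36] leaf, test {P16@t=36}
    N20 x:[9,39] y:[47/2,55/2] z:[25,39] -> hit [25,55/2], descend [7, 11]
      N7 x:[33,39] y:[49/2,55/2] z:[25,31] -> miss, prune
      N11 x:[9,18] y:[47/2,49/2] z:[25,39] -> miss, prune
  N22 x:[0,22] y:[35,83/2] z:[51/2,83/2] -> miss, prune

Summary -> nodes [0, 9, 5, 2, 13, 3, 10, 17, 21, 20, 7, 11, 22]; box-tests=13; leaf-entries=1; first=P16

== RESULT ==
16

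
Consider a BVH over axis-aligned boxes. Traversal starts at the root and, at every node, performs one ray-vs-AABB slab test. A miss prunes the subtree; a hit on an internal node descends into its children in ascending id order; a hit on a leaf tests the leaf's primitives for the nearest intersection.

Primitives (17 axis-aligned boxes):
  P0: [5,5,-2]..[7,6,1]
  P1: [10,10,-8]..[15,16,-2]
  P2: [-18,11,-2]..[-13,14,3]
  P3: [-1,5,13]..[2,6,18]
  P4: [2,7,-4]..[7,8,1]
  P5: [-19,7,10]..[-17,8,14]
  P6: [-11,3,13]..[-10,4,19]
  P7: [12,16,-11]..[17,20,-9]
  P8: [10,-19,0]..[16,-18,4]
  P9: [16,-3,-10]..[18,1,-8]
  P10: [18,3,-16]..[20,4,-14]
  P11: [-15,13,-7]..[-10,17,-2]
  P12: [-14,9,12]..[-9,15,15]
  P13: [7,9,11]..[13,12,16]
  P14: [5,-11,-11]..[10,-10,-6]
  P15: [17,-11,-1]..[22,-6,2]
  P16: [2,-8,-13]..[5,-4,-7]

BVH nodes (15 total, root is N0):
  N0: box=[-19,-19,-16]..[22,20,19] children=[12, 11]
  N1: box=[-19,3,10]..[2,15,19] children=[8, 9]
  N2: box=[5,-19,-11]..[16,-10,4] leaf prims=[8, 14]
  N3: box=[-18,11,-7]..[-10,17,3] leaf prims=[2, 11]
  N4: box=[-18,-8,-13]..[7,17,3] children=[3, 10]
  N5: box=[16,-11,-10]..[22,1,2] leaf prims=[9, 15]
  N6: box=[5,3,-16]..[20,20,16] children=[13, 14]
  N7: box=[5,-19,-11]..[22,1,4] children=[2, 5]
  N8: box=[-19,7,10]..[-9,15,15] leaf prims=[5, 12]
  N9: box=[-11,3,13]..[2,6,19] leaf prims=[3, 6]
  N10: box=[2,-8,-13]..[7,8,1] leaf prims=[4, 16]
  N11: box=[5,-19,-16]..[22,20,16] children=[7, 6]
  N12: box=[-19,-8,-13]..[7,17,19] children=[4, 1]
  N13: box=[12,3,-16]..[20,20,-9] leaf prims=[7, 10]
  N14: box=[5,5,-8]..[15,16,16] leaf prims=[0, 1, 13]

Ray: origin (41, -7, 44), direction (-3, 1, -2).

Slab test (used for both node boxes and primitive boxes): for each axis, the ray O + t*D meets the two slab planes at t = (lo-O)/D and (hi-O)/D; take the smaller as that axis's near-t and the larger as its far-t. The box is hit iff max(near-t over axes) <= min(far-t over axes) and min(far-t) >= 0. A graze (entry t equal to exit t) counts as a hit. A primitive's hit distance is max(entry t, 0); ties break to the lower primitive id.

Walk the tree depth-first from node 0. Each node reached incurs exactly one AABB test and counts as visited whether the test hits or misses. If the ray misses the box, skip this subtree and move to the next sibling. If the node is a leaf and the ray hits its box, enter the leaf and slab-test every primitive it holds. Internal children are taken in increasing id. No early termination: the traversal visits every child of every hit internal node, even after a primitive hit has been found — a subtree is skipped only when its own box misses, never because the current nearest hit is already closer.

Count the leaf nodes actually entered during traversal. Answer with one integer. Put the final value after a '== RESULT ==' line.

Traverse from the root:
N0 x:[19/3,20] y:[-12,27] z:[25/2,30] -> hit [25/2,20], descend [11, 12]
  N11 x:[19/3,12] y:[-12,27] z:[14,30] -> miss, prune
  N12 x:[34/3,20] y:[-1,24] z:[25/2,57/2] -> hit [25/2,20], descend [1, 4]
    N1 x:[13,20] y:[10,22] z:[25/2,17] -> hit [13,17], descend [8, 9]
      N8 x:[50/3,20] y:[14,22] z:[29/2,17] -> hit [50/3,17] leaf, test {P5(miss), P12(miss)}
      N9 x:[13,52/3] y:[10,13] z:[25/2,31/2] -> hit [13,13] leaf, test {P3@t=13, P6(miss)}
    N4 x:[34/3,59/3] y:[-1,24] z:[41/2,57/2] -> miss, prune

Summary -> nodes [0, 11, 12, 1, 8, 9, 4]; box-tests=7; leaf-entries=2; first=P3

== RESULT ==
2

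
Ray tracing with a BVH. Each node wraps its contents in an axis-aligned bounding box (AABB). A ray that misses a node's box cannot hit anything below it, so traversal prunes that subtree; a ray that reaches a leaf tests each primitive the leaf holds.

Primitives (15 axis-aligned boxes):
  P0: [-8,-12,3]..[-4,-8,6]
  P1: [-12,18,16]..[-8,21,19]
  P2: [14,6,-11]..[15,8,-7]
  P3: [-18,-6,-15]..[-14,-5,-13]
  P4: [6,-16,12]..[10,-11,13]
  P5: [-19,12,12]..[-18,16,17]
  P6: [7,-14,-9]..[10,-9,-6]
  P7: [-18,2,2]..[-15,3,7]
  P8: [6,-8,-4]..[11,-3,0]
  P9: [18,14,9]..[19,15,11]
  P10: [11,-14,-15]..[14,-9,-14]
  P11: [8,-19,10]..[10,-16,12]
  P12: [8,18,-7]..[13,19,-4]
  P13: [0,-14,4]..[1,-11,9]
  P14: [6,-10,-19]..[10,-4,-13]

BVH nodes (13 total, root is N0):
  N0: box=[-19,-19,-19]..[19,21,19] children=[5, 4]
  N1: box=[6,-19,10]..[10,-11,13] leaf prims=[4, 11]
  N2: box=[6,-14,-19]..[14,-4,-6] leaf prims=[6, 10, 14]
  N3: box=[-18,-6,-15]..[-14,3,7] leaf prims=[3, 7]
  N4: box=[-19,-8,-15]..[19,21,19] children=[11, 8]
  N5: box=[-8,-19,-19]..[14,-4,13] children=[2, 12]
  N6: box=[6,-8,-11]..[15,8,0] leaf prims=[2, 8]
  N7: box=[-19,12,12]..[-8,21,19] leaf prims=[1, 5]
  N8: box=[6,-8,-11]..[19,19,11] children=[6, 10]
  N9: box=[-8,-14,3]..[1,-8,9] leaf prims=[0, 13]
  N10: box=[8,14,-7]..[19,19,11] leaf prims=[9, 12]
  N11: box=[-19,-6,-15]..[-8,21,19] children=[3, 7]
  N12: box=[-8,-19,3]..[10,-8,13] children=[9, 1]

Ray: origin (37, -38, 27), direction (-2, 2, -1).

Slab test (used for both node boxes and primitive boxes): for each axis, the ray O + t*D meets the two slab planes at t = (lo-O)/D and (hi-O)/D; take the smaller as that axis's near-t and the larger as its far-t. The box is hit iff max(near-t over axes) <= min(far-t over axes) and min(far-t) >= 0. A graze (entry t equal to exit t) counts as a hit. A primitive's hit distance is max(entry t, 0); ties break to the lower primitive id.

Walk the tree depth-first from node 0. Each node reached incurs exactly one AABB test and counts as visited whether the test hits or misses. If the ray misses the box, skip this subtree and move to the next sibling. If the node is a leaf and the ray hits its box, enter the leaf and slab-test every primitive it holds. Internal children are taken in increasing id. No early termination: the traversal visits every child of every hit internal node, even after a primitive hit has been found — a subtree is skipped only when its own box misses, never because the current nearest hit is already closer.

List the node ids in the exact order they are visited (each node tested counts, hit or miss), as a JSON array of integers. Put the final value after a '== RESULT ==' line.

Traverse from the root:
N0 x:[9,28] y:[19/2,59/2] z:[8,46] -> hit [19/2,28], descend [4, 5]
  N4 x:[9,28] y:[15,59/2] z:[8,42] -> hit [15,28], descend [8, 11]
    N8 x:[9,31/2] y:[15,57/2] z:[16,38] -> miss, prune
    N11 x:[45/2,28] y:[16,59/2] z:[8,42] -> hit [45/2,28], descend [3, 7]
      N3 x:[51/2,55/2] y:[16,41/2] z:[20,42] -> miss, prune
      N7 x:[45/2,28] y:[25,59/2] z:[8,15] -> miss, prune
  N5 x:[23/2,45/2] y:[19/2,17] z:[14,46] -> hit [14,17], descend [2, 12]
    N2 x:[23/2,31/2] y:[12,17] z:[33,46] -> miss, prune
    N12 x:[27/2,45/2] y:[19/2,15] z:[14,24] -> hit [14,15], descend [1, 9]
      N1 x:[27/2,31/2] y:[19/2,27/2] z:[14,17] -> miss, prune
      N9 x:[18,45/2] y:[12,15] z:[18,24] -> miss, prune

11 AABB tests over nodes [0, 4, 8, 11, 3, 7, 5, 2, 12, 1, 9]; 0 leaves entered; closest miss.

== RESULT ==
[0, 4, 8, 11, 3, 7, 5, 2, 12, 1, 9]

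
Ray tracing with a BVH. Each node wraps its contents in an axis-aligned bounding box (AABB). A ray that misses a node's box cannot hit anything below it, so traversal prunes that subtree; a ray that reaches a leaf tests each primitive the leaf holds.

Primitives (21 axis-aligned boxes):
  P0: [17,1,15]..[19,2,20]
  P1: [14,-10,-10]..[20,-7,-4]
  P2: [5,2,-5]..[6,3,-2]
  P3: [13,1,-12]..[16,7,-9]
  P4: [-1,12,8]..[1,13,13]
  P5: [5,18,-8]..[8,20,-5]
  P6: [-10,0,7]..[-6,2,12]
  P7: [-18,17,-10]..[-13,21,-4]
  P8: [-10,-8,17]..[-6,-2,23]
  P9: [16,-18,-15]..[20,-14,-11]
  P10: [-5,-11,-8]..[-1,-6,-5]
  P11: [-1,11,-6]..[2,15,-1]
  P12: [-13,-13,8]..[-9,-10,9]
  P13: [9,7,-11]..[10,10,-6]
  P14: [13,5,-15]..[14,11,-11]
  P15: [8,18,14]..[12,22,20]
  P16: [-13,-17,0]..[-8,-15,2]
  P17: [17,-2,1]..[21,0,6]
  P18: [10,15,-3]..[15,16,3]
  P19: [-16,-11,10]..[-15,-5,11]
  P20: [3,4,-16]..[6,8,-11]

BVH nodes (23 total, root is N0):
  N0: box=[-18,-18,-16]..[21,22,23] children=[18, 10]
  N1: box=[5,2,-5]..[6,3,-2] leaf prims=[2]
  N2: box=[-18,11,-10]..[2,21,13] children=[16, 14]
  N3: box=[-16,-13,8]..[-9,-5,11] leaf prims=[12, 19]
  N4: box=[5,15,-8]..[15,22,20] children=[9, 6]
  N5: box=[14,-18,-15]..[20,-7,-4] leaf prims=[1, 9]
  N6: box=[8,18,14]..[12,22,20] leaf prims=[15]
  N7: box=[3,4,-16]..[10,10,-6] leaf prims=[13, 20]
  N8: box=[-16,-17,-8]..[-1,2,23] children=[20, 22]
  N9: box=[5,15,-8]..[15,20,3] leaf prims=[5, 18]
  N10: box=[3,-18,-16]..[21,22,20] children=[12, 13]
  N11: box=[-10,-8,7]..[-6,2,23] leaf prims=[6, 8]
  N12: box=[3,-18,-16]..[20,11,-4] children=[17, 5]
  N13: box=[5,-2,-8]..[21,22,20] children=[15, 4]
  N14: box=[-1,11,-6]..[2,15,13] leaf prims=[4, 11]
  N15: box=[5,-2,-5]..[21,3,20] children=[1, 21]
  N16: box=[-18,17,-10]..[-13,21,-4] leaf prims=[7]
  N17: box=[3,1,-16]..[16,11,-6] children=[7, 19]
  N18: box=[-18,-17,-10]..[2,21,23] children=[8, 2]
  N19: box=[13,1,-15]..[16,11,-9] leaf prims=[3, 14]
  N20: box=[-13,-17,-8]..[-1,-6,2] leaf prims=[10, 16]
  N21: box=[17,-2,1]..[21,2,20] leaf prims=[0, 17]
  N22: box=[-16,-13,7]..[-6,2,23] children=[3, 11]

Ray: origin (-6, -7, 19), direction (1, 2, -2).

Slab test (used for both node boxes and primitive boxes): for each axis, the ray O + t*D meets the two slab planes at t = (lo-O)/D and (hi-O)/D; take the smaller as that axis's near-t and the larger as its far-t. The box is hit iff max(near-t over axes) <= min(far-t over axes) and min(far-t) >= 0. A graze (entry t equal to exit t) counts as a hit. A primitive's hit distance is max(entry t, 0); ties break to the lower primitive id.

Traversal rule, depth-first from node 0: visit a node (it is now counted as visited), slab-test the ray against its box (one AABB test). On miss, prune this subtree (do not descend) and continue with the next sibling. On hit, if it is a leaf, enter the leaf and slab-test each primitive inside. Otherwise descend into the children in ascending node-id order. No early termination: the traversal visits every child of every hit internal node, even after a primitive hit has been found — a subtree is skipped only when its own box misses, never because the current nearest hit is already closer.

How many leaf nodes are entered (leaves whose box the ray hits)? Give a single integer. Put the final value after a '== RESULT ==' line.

Trace the traversal:
N0 x:[-12,27] y:[-11/2,29/2] z:[-2,35/2] -> hit [-2,29/2], descend [10, 18]
  N10 x:[9,27] y:[-11/2,29/2] z:[-1/2,35/2] -> hit [9,29/2], descend [12, 13]
    N12 x:[9,26] y:[-11/2,9] z:[23/2,35/2] -> miss, prune
    N13 x:[11,27] y:[5/2,29/2] z:[-1/2,27/2] -> hit [11,27/2], descend [4, 15]
      N4 x:[11,21] y:[11,29/2] z:[-1/2,27/2] -> hit [11,27/2], descend [6, 9]
        N6 x:[14,18] y:[25/2,29/2] z:[-1/2,5/2] -> miss, prune
        N9 x:[11,21] y:[11,27/2] z:[8,27/2] -> hit [11,27/2] leaf, test {P5@t=25/2, P18(miss)}
      N15 x:[11,27] y:[5/2,5] z:[-1/2,12] -> miss, prune
  N18 x:[-12,8] y:[-5,14] z:[-2,29/2] -> hit [-2,8], descend [2, 8]
    N2 x:[-12,8] y:[9,14] z:[3,29/2] -> miss, prune
    N8 x:[-10,5] y:[-5,9/2] z:[-2,27/2] -> hit [-2,9/2], descend [20, 22]
      N20 x:[-7,5] y:[-5,1/2] z:[17/2,27/2] -> miss, prune
      N22 x:[-10,0] y:[-3,9/2] z:[-2,6] -> hit [-2,0], descend [3, 11]
        N3 x:[-10,-3] y:[-3,1] z:[4,11/2] -> miss, prune
        N11 x:[-4,0] y:[-1/2,9/2] z:[-2,6] -> hit [-1/2,0] leaf, test {P6(miss), P8@t=0}

Summary -> nodes [0, 10, 12, 13, 4, 6, 9, 15, 18, 2, 8, 20, 22, 3, 11]; box-tests=15; leaf-entries=2; first=P8

== RESULT ==
2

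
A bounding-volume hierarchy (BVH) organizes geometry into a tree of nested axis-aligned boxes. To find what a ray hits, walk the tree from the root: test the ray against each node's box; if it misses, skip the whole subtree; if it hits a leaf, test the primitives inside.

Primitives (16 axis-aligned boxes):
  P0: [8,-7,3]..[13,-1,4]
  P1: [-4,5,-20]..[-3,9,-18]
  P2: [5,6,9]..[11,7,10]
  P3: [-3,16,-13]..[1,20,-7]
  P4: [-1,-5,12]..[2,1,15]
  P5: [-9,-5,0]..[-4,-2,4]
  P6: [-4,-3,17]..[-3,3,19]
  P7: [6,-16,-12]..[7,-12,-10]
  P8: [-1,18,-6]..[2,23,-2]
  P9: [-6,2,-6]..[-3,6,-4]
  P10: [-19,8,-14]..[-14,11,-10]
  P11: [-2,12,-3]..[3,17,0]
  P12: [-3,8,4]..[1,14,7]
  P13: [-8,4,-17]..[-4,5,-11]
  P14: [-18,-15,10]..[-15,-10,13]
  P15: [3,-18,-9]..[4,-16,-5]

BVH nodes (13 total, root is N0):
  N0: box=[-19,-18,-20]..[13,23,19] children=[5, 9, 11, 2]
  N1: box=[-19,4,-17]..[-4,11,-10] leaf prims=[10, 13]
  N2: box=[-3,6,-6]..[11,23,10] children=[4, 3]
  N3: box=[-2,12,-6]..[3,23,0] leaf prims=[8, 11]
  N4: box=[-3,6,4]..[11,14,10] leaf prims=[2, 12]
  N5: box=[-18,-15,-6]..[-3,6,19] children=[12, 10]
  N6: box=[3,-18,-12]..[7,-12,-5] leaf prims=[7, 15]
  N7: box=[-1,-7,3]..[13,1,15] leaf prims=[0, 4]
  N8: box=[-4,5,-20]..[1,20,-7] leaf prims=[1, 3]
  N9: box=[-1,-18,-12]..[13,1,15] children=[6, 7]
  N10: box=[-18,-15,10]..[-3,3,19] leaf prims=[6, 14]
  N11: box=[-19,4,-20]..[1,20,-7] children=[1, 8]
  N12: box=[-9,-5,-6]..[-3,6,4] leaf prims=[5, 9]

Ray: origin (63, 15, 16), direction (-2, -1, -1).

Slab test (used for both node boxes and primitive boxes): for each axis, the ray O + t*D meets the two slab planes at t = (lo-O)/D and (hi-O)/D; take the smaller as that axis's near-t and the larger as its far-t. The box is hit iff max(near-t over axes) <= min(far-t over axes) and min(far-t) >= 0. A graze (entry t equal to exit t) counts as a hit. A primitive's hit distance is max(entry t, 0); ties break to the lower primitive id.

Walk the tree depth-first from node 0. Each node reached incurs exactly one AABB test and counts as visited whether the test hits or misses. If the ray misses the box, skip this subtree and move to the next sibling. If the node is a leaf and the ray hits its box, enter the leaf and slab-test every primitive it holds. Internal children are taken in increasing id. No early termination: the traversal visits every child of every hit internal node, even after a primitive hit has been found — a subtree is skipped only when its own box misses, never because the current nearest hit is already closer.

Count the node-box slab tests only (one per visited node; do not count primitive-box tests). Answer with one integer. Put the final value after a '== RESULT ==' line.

Walk:
N0 x:[25,41] y:[-8,33] z:[-3,36] -> hit [25,33], descend [2, 5, 9, 11]
  N2 x:[26,33] y:[-8,9] z:[6,22] -> miss, prune
  N5 x:[33,81/2] y:[9,30] z:[-3,22] -> miss, prune
  N9 x:[25,32] y:[14,33] z:[1,28] -> hit [25,28], descend [6, 7]
    N6 x:[28,30] y:[27,33] z:[21,28] -> hit [28,28] leaf, test {P7@t=28, P15(miss)}
    N7 x:[25,32] y:[14,22] z:[1,13] -> miss, prune
  N11 x:[31,41] y:[-5,11] z:[23,36] -> miss, prune

Summary -> nodes [0, 2, 5, 9, 6, 7, 11]; box-tests=7; leaf-entries=1; first=P7

== RESULT ==
7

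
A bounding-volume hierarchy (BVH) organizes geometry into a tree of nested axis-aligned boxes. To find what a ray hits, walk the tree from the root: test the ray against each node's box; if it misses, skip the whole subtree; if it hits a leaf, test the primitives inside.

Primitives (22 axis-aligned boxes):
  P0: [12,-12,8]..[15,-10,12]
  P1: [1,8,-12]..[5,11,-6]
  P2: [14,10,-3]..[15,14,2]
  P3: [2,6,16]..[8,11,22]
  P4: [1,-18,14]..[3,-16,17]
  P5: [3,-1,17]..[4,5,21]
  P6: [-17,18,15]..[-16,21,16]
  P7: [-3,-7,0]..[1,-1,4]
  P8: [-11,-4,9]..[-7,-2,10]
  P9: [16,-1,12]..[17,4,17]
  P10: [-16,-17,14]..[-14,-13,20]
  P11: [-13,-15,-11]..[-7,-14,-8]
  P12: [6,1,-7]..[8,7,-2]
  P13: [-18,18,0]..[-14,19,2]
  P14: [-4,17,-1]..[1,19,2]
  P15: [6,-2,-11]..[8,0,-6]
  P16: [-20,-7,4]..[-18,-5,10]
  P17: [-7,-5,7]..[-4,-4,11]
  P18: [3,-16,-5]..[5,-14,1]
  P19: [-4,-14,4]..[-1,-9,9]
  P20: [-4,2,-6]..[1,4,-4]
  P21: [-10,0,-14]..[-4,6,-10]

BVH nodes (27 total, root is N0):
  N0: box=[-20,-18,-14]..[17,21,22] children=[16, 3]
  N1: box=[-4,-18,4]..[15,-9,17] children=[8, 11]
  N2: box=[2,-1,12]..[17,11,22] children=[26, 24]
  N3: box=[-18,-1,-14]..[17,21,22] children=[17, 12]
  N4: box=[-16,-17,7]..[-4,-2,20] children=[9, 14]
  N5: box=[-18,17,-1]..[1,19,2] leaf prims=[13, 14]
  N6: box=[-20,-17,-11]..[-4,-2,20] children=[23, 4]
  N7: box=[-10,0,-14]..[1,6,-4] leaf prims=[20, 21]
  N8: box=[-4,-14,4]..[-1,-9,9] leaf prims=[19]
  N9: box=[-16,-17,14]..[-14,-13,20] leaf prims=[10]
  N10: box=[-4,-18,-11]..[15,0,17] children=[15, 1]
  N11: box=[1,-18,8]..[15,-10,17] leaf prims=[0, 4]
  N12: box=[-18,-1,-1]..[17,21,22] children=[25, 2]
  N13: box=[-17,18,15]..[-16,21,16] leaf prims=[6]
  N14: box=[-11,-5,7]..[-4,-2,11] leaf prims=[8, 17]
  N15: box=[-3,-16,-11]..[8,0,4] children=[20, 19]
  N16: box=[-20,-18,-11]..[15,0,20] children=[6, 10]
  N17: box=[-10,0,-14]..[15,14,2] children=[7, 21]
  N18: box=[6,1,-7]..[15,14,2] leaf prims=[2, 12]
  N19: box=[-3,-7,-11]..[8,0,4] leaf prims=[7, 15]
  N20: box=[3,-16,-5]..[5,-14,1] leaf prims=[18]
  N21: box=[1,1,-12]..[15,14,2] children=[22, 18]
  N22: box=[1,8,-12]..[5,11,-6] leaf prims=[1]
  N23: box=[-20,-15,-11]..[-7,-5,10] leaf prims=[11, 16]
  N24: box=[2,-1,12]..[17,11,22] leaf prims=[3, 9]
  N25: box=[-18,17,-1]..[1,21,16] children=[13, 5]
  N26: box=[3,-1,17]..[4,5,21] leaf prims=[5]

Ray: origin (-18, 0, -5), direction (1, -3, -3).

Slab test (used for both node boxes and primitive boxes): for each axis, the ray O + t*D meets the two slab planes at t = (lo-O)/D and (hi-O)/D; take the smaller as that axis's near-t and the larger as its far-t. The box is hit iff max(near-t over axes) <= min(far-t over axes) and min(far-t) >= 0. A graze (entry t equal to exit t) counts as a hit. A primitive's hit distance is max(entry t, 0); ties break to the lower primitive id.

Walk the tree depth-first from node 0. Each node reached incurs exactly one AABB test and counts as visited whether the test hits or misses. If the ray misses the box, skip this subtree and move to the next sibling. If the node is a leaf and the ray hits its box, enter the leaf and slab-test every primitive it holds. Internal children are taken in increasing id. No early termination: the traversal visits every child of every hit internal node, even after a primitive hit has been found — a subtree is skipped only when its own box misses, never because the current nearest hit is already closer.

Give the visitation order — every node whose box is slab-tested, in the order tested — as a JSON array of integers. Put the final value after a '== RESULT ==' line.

Trace the traversal:
N0 x:[-2,35] y:[-7,6] z:[-9,3] -> hit [-2,3], descend [3, 16]
  N3 x:[0,35] y:[-7,1/3] z:[-9,3] -> hit [0,1/3], descend [12, 17]
    N12 x:[0,35] y:[-7,1/3] z:[-9,-4/3] -> miss, prune
    N17 x:[8,33] y:[-14/3,0] z:[-7/3,3] -> miss, prune
  N16 x:[-2,33] y:[0,6] z:[-25/3,2] -> hit [0,2], descend [6, 10]
    N6 x:[-2,14] y:[2/3,17/3] z:[-25/3,2] -> hit [2/3,2], descend [4, 23]
      N4 x:[2,14] y:[2/3,17/3] z:[-25/3,-4] -> miss, prune
      N23 x:[-2,11] y:[5/3,5] z:[-5,2] -> hit [5/3,2] leaf, test {P11(miss), P16(miss)}
    N10 x:[14,33] y:[0,6] z:[-22/3,2] -> miss, prune

order=[0, 3, 12, 17, 16, 6, 4, 23, 10]  |boxes|=9  |leaves|=1  hit=miss

== RESULT ==
[0, 3, 12, 17, 16, 6, 4, 23, 10]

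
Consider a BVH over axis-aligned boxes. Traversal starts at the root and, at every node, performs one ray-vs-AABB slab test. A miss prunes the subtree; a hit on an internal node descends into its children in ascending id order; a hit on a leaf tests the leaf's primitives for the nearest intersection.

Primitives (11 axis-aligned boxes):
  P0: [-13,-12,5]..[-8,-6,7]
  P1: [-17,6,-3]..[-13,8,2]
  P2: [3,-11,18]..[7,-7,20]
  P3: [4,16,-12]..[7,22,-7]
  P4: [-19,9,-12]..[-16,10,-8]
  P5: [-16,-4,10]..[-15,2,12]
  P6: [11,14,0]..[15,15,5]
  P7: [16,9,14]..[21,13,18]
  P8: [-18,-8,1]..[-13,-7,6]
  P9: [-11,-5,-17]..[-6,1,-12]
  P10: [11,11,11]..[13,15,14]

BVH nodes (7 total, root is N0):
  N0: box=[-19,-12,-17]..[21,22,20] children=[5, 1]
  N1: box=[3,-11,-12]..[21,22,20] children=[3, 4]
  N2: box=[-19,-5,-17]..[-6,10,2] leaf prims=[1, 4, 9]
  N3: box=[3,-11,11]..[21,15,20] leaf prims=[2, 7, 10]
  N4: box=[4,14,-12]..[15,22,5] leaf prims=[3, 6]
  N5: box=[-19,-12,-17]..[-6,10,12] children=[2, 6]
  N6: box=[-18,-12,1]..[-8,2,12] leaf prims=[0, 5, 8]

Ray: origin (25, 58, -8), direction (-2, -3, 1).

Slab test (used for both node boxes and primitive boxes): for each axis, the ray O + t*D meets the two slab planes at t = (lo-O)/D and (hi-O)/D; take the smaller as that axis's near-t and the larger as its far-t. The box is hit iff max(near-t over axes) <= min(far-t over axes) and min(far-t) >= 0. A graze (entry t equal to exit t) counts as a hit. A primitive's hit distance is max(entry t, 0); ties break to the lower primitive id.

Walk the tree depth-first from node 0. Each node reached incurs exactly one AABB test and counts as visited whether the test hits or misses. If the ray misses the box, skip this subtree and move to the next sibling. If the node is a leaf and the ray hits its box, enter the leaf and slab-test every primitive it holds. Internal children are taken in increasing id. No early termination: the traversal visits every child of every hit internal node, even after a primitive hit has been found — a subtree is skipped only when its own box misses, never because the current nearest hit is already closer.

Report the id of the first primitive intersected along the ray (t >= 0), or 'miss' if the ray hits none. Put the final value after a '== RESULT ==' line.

Trace the traversal:
N0 x:[2,22] y:[12,70/3] z:[-9,28] -> hit [12,22], descend [1, 5]
  N1 x:[2,11] y:[12,23] z:[-4,28] -> miss, prune
  N5 x:[31/2,22] y:[16,70/3] z:[-9,20] -> hit [16,20], descend [2, 6]
    N2 x:[31/2,22] y:[16,21] z:[-9,10] -> miss, prune
    N6 x:[33/2,43/2] y:[56/3,70/3] z:[9,20] -> hit [56/3,20] leaf, test {P0(miss), P5@t=20, P8(miss)}

5 AABB tests over nodes [0, 1, 5, 2, 6]; 1 leaf entered; closest P5.

== RESULT ==
5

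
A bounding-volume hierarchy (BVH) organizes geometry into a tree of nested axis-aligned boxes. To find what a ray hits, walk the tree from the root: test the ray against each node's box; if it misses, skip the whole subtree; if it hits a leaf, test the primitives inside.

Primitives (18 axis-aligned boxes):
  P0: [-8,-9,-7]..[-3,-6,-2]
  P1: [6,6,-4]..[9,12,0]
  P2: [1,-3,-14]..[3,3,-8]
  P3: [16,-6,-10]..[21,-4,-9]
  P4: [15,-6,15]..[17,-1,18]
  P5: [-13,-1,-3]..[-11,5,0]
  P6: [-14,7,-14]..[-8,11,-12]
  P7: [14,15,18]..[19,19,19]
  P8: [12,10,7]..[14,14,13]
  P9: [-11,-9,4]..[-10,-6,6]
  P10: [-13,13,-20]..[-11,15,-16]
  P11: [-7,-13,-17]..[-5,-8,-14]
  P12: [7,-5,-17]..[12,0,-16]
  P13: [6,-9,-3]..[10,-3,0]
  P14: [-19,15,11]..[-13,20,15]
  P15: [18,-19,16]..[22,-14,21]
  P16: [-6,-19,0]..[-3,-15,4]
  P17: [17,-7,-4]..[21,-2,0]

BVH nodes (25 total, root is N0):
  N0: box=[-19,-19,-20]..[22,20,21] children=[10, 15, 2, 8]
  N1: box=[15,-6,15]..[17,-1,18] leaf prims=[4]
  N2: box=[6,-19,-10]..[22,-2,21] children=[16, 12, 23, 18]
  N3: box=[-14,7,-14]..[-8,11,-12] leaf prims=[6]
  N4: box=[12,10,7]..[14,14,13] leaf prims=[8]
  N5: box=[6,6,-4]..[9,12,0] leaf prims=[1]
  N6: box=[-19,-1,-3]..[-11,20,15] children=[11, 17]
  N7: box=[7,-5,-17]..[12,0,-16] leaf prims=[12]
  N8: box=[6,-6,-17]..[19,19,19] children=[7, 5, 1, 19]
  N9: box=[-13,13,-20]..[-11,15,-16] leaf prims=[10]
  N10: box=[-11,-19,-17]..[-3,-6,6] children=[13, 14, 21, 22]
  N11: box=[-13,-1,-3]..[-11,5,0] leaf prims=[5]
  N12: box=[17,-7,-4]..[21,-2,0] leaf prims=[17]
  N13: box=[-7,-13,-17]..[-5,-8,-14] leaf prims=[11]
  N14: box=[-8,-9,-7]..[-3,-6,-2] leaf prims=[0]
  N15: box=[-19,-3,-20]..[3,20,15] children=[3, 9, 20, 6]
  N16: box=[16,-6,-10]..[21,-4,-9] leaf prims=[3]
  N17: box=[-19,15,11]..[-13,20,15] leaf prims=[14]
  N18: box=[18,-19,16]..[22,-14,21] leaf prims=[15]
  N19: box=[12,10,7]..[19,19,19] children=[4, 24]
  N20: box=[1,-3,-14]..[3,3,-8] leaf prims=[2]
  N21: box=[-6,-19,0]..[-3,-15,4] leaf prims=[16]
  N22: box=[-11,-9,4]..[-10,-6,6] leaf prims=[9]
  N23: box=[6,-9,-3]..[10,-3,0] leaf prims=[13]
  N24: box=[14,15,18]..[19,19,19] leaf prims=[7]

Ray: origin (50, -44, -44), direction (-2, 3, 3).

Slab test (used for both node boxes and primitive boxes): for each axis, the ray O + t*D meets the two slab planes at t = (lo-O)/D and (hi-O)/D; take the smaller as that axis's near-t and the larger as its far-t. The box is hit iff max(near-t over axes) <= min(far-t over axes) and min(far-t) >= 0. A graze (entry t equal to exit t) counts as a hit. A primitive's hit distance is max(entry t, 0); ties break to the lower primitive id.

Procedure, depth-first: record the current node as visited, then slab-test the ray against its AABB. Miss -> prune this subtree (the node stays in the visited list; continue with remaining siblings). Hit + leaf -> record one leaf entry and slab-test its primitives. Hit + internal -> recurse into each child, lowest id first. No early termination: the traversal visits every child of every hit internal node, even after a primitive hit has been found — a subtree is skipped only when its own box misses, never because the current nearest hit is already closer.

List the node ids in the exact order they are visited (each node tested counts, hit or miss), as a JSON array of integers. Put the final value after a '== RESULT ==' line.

Traverse from the root:
N0 x:[14,69/2] y:[25/3,64/3] z:[8,65/3] -> hit [14,64/3], descend [2, 8, 10, 15]
  N2 x:[14,22] y:[25/3,14] z:[34/3,65/3] -> hit [14,14], descend [12, 16, 18, 23]
    N12 x:[29/2,33/2] y:[37/3,14] z:[40/3,44/3] -> miss, prune
    N16 x:[29/2,17] y:[38/3,40/3] z:[34/3,35/3] -> miss, prune
    N18 x:[14,16] y:[25/3,10] z:[20,65/3] -> miss, prune
    N23 x:[20,22] y:[35/3,41/3] z:[41/3,44/3] -> miss, prune
  N8 x:[31/2,22] y:[38/3,21] z:[9,21] -> hit [31/2,21], descend [1, 5, 7, 19]
    N1 x:[33/2,35/2] y:[38/3,43/3] z:[59/3,62/3] -> miss, prune
    N5 x:[41/2,22] y:[50/3,56/3] z:[40/3,44/3] -> miss, prune
    N7 x:[19,43/2] y:[13,44/3] z:[9,28/3] -> miss, prune
    N19 x:[31/2,19] y:[18,21] z:[17,21] -> hit [18,19], descend [4, 24]
      N4 x:[18,19] y:[18,58/3] z:[17,19] -> hit [18,19] leaf, test {P8@t=18}
      N24 x:[31/2,18] y:[59/3,21] z:[62/3,21] -> miss, prune
  N10 x:[53/2,61/2] y:[25/3,38/3] z:[9,50/3] -> miss, prune
  N15 x:[47/2,69/2] y:[41/3,64/3] z:[8,59/3] -> miss, prune

Summary -> nodes [0, 2, 12, 16, 18, 23, 8, 1, 5, 7, 19, 4, 24, 10, 15]; box-tests=15; leaf-entries=1; first=P8

== RESULT ==
[0, 2, 12, 16, 18, 23, 8, 1, 5, 7, 19, 4, 24, 10, 15]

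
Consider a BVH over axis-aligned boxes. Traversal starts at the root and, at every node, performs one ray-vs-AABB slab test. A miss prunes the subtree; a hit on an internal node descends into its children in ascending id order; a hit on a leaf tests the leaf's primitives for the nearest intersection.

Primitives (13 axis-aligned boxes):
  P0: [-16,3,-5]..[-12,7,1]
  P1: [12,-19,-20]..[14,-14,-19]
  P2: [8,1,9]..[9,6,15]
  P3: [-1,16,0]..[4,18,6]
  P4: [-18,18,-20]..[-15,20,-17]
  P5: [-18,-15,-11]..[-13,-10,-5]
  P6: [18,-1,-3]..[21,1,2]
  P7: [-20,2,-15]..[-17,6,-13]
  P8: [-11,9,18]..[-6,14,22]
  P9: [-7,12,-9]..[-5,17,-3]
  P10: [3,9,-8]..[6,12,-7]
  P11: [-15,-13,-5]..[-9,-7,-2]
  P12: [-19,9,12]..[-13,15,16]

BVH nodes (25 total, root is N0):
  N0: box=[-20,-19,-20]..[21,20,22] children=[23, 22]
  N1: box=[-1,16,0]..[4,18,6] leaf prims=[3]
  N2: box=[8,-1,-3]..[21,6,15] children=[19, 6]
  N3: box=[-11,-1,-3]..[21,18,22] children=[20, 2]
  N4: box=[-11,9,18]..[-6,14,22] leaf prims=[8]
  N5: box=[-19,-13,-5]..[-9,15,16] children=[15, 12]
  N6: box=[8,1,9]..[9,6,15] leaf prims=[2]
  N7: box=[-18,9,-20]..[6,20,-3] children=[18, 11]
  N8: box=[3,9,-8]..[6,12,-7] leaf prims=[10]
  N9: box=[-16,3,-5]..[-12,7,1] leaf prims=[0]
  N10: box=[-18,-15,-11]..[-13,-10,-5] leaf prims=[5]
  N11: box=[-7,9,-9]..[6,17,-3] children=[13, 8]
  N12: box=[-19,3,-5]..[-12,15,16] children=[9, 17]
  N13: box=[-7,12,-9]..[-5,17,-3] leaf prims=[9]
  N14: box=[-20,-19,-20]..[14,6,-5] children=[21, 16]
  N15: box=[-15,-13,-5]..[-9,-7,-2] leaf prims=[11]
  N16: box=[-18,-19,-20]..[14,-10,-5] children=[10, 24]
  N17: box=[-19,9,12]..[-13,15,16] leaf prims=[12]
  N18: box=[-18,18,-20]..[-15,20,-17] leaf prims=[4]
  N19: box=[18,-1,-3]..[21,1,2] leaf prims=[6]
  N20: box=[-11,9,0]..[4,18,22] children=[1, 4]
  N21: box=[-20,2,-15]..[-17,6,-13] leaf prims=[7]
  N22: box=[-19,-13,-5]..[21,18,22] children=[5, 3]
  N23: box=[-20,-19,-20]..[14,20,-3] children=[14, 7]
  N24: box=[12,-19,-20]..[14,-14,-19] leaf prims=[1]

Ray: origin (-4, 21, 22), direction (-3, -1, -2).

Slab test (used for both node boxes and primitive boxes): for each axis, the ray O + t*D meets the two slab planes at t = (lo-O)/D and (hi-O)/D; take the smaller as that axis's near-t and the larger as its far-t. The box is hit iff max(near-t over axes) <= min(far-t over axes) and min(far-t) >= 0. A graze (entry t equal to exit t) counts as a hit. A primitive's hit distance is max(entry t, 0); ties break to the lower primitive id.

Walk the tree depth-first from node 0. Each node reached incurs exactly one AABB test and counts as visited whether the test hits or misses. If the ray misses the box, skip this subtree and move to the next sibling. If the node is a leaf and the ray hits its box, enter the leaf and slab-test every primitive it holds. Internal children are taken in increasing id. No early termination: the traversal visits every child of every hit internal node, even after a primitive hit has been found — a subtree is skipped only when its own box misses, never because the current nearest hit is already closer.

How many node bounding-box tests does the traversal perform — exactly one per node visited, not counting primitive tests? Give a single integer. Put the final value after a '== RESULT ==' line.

Traverse from the root:
N0 x:[-25/3,16/3] y:[1,40] z:[0,21] -> hit [1,16/3], descend [22, 23]
  N22 x:[-25/3,5] y:[3,34] z:[0,27/2] -> hit [3,5], descend [3, 5]
    N3 x:[-25/3,7/3] y:[3,22] z:[0,25/2] -> miss, prune
    N5 x:[5/3,5] y:[6,34] z:[3,27/2] -> miss, prune
  N23 x:[-6,16/3] y:[1,40] z:[25/2,21] -> miss, prune

5 AABB tests over nodes [0, 22, 3, 5, 23]; 0 leaves entered; closest miss.

== RESULT ==
5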